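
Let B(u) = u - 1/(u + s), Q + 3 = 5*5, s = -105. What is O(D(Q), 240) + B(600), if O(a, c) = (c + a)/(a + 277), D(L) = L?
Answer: 88932391/148005 ≈ 600.87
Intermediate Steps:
Q = 22 (Q = -3 + 5*5 = -3 + 25 = 22)
O(a, c) = (a + c)/(277 + a)
B(u) = u - 1/(-105 + u) (B(u) = u - 1/(u - 105) = u - 1/(-105 + u))
O(D(Q), 240) + B(600) = (22 + 240)/(277 + 22) + (-1 + 600² - 105*600)/(-105 + 600) = 262/299 + (-1 + 360000 - 63000)/495 = (1/299)*262 + (1/495)*296999 = 262/299 + 296999/495 = 88932391/148005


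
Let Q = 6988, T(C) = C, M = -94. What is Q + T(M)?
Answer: 6894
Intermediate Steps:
Q + T(M) = 6988 - 94 = 6894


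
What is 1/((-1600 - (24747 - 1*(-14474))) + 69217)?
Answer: 1/28396 ≈ 3.5216e-5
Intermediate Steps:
1/((-1600 - (24747 - 1*(-14474))) + 69217) = 1/((-1600 - (24747 + 14474)) + 69217) = 1/((-1600 - 1*39221) + 69217) = 1/((-1600 - 39221) + 69217) = 1/(-40821 + 69217) = 1/28396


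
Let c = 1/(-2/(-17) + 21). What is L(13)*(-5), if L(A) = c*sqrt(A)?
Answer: -85*sqrt(13)/359 ≈ -0.85368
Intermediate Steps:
c = 17/359 (c = 1/(-2*(-1/17) + 21) = 1/(2/17 + 21) = 1/(359/17) = 17/359 ≈ 0.047354)
L(A) = 17*sqrt(A)/359
L(13)*(-5) = (17*sqrt(13)/359)*(-5) = -85*sqrt(13)/359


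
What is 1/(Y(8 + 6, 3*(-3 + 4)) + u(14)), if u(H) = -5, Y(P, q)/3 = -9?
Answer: -1/32 ≈ -0.031250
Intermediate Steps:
Y(P, q) = -27 (Y(P, q) = 3*(-9) = -27)
1/(Y(8 + 6, 3*(-3 + 4)) + u(14)) = 1/(-27 - 5) = 1/(-32) = -1/32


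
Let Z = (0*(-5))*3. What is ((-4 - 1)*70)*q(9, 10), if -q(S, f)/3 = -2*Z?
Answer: 0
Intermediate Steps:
Z = 0 (Z = 0*3 = 0)
q(S, f) = 0 (q(S, f) = -(-6)*0 = -3*0 = 0)
((-4 - 1)*70)*q(9, 10) = ((-4 - 1)*70)*0 = -5*70*0 = -350*0 = 0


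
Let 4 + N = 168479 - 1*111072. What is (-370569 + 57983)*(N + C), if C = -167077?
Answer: 34282556964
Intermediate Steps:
N = 57403 (N = -4 + (168479 - 1*111072) = -4 + (168479 - 111072) = -4 + 57407 = 57403)
(-370569 + 57983)*(N + C) = (-370569 + 57983)*(57403 - 167077) = -312586*(-109674) = 34282556964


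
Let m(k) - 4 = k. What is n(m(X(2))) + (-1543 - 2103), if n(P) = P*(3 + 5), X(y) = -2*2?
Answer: -3646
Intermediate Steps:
X(y) = -4
m(k) = 4 + k
n(P) = 8*P (n(P) = P*8 = 8*P)
n(m(X(2))) + (-1543 - 2103) = 8*(4 - 4) + (-1543 - 2103) = 8*0 - 3646 = 0 - 3646 = -3646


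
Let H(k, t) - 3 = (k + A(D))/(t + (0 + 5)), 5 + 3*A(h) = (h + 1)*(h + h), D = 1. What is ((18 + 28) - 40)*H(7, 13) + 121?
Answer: 1271/9 ≈ 141.22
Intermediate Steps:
A(h) = -5/3 + 2*h*(1 + h)/3 (A(h) = -5/3 + ((h + 1)*(h + h))/3 = -5/3 + ((1 + h)*(2*h))/3 = -5/3 + (2*h*(1 + h))/3 = -5/3 + 2*h*(1 + h)/3)
H(k, t) = 3 + (-⅓ + k)/(5 + t) (H(k, t) = 3 + (k + (-5/3 + (⅔)*1 + (⅔)*1²))/(t + (0 + 5)) = 3 + (k + (-5/3 + ⅔ + (⅔)*1))/(t + 5) = 3 + (k + (-5/3 + ⅔ + ⅔))/(5 + t) = 3 + (k - ⅓)/(5 + t) = 3 + (-⅓ + k)/(5 + t))
((18 + 28) - 40)*H(7, 13) + 121 = ((18 + 28) - 40)*((44/3 + 7 + 3*13)/(5 + 13)) + 121 = (46 - 40)*((44/3 + 7 + 39)/18) + 121 = 6*((1/18)*(182/3)) + 121 = 6*(91/27) + 121 = 182/9 + 121 = 1271/9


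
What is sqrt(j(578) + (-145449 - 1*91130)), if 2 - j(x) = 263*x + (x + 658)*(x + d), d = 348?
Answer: I*sqrt(1533127) ≈ 1238.2*I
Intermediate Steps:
j(x) = 2 - 263*x - (348 + x)*(658 + x) (j(x) = 2 - (263*x + (x + 658)*(x + 348)) = 2 - (263*x + (658 + x)*(348 + x)) = 2 - (263*x + (348 + x)*(658 + x)) = 2 + (-263*x - (348 + x)*(658 + x)) = 2 - 263*x - (348 + x)*(658 + x))
sqrt(j(578) + (-145449 - 1*91130)) = sqrt((-228982 - 1*578**2 - 1269*578) + (-145449 - 1*91130)) = sqrt((-228982 - 1*334084 - 733482) + (-145449 - 91130)) = sqrt((-228982 - 334084 - 733482) - 236579) = sqrt(-1296548 - 236579) = sqrt(-1533127) = I*sqrt(1533127)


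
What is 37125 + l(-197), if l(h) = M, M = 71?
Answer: 37196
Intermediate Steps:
l(h) = 71
37125 + l(-197) = 37125 + 71 = 37196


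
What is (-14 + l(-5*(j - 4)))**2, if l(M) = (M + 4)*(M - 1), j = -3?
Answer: 1721344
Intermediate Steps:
l(M) = (-1 + M)*(4 + M) (l(M) = (4 + M)*(-1 + M) = (-1 + M)*(4 + M))
(-14 + l(-5*(j - 4)))**2 = (-14 + (-4 + (-5*(-3 - 4))**2 + 3*(-5*(-3 - 4))))**2 = (-14 + (-4 + (-5*(-7))**2 + 3*(-5*(-7))))**2 = (-14 + (-4 + 35**2 + 3*35))**2 = (-14 + (-4 + 1225 + 105))**2 = (-14 + 1326)**2 = 1312**2 = 1721344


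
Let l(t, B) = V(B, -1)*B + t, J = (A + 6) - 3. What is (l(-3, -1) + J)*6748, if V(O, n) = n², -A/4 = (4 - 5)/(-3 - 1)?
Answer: -13496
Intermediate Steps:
A = -1 (A = -4*(4 - 5)/(-3 - 1) = -(-4)/(-4) = -(-4)*(-1)/4 = -4*¼ = -1)
J = 2 (J = (-1 + 6) - 3 = 5 - 3 = 2)
l(t, B) = B + t (l(t, B) = (-1)²*B + t = 1*B + t = B + t)
(l(-3, -1) + J)*6748 = ((-1 - 3) + 2)*6748 = (-4 + 2)*6748 = -2*6748 = -13496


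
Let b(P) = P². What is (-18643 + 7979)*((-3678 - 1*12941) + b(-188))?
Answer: -199683400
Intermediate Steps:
(-18643 + 7979)*((-3678 - 1*12941) + b(-188)) = (-18643 + 7979)*((-3678 - 1*12941) + (-188)²) = -10664*((-3678 - 12941) + 35344) = -10664*(-16619 + 35344) = -10664*18725 = -199683400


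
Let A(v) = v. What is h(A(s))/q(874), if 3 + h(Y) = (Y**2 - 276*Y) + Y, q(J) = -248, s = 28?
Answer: 6919/248 ≈ 27.899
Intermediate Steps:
h(Y) = -3 + Y**2 - 275*Y (h(Y) = -3 + ((Y**2 - 276*Y) + Y) = -3 + (Y**2 - 275*Y) = -3 + Y**2 - 275*Y)
h(A(s))/q(874) = (-3 + 28**2 - 275*28)/(-248) = (-3 + 784 - 7700)*(-1/248) = -6919*(-1/248) = 6919/248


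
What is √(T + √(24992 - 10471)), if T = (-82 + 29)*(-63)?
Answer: √(3339 + √14521) ≈ 58.818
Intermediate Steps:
T = 3339 (T = -53*(-63) = 3339)
√(T + √(24992 - 10471)) = √(3339 + √(24992 - 10471)) = √(3339 + √14521)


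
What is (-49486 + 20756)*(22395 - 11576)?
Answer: -310829870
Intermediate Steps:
(-49486 + 20756)*(22395 - 11576) = -28730*10819 = -310829870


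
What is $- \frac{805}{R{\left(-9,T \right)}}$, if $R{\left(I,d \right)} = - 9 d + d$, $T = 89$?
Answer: $\frac{805}{712} \approx 1.1306$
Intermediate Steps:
$R{\left(I,d \right)} = - 8 d$
$- \frac{805}{R{\left(-9,T \right)}} = - \frac{805}{\left(-8\right) 89} = - \frac{805}{-712} = \left(-805\right) \left(- \frac{1}{712}\right) = \frac{805}{712}$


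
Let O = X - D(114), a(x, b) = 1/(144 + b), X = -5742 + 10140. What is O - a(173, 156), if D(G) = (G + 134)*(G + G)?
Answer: -15643801/300 ≈ -52146.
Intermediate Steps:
X = 4398
D(G) = 2*G*(134 + G) (D(G) = (134 + G)*(2*G) = 2*G*(134 + G))
O = -52146 (O = 4398 - 2*114*(134 + 114) = 4398 - 2*114*248 = 4398 - 1*56544 = 4398 - 56544 = -52146)
O - a(173, 156) = -52146 - 1/(144 + 156) = -52146 - 1/300 = -15643801/300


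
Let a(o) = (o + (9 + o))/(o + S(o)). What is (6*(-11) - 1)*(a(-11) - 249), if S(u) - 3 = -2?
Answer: 165959/10 ≈ 16596.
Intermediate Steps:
S(u) = 1 (S(u) = 3 - 2 = 1)
a(o) = (9 + 2*o)/(1 + o) (a(o) = (o + (9 + o))/(o + 1) = (9 + 2*o)/(1 + o))
(6*(-11) - 1)*(a(-11) - 249) = (6*(-11) - 1)*((9 + 2*(-11))/(1 - 11) - 249) = (-66 - 1)*((9 - 22)/(-10) - 249) = -67*(-⅒*(-13) - 249) = -67*(13/10 - 249) = -67*(-2477/10) = 165959/10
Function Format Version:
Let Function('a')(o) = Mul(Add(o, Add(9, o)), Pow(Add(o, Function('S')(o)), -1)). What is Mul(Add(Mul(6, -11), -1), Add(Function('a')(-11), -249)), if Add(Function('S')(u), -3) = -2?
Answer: Rational(165959, 10) ≈ 16596.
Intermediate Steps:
Function('S')(u) = 1 (Function('S')(u) = Add(3, -2) = 1)
Function('a')(o) = Mul(Pow(Add(1, o), -1), Add(9, Mul(2, o))) (Function('a')(o) = Mul(Add(o, Add(9, o)), Pow(Add(o, 1), -1)) = Mul(Add(9, Mul(2, o)), Pow(Add(1, o), -1)) = Mul(Pow(Add(1, o), -1), Add(9, Mul(2, o))))
Mul(Add(Mul(6, -11), -1), Add(Function('a')(-11), -249)) = Mul(Add(Mul(6, -11), -1), Add(Mul(Pow(Add(1, -11), -1), Add(9, Mul(2, -11))), -249)) = Mul(Add(-66, -1), Add(Mul(Pow(-10, -1), Add(9, -22)), -249)) = Mul(-67, Add(Mul(Rational(-1, 10), -13), -249)) = Mul(-67, Add(Rational(13, 10), -249)) = Mul(-67, Rational(-2477, 10)) = Rational(165959, 10)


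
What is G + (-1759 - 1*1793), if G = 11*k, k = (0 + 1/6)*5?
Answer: -21257/6 ≈ -3542.8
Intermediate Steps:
k = 5/6 (k = (0 + 1*(1/6))*5 = (0 + 1/6)*5 = (1/6)*5 = 5/6 ≈ 0.83333)
G = 55/6 (G = 11*(5/6) = 55/6 ≈ 9.1667)
G + (-1759 - 1*1793) = 55/6 + (-1759 - 1*1793) = 55/6 + (-1759 - 1793) = 55/6 - 3552 = -21257/6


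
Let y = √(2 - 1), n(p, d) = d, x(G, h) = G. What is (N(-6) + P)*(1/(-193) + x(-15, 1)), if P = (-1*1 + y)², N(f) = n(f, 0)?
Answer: 0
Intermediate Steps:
y = 1 (y = √1 = 1)
N(f) = 0
P = 0 (P = (-1*1 + 1)² = (-1 + 1)² = 0² = 0)
(N(-6) + P)*(1/(-193) + x(-15, 1)) = (0 + 0)*(1/(-193) - 15) = 0*(-1/193 - 15) = 0*(-2896/193) = 0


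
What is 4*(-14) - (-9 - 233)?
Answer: 186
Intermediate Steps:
4*(-14) - (-9 - 233) = -56 - 1*(-242) = -56 + 242 = 186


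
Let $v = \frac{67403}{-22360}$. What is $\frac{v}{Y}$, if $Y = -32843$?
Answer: $\frac{67403}{734369480} \approx 9.1783 \cdot 10^{-5}$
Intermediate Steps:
$v = - \frac{67403}{22360}$ ($v = 67403 \left(- \frac{1}{22360}\right) = - \frac{67403}{22360} \approx -3.0144$)
$\frac{v}{Y} = - \frac{67403}{22360 \left(-32843\right)} = \left(- \frac{67403}{22360}\right) \left(- \frac{1}{32843}\right) = \frac{67403}{734369480}$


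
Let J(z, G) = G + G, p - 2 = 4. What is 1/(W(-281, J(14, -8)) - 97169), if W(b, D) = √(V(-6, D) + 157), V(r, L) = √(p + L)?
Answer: -1/(97169 - √(157 + I*√10)) ≈ -1.0293e-5 - 1.3368e-11*I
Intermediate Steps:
p = 6 (p = 2 + 4 = 6)
V(r, L) = √(6 + L)
J(z, G) = 2*G
W(b, D) = √(157 + √(6 + D)) (W(b, D) = √(√(6 + D) + 157) = √(157 + √(6 + D)))
1/(W(-281, J(14, -8)) - 97169) = 1/(√(157 + √(6 + 2*(-8))) - 97169) = 1/(√(157 + √(6 - 16)) - 97169) = 1/(√(157 + √(-10)) - 97169) = 1/(√(157 + I*√10) - 97169) = 1/(-97169 + √(157 + I*√10))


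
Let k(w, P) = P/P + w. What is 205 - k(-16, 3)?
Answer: 220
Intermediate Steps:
k(w, P) = 1 + w
205 - k(-16, 3) = 205 - (1 - 16) = 205 - 1*(-15) = 205 + 15 = 220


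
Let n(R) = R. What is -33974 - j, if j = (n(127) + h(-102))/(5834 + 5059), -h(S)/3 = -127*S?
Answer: -370040047/10893 ≈ -33970.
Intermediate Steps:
h(S) = 381*S (h(S) = -(-381)*S = 381*S)
j = -38735/10893 (j = (127 + 381*(-102))/(5834 + 5059) = (127 - 38862)/10893 = -38735*1/10893 = -38735/10893 ≈ -3.5560)
-33974 - j = -33974 - 1*(-38735/10893) = -33974 + 38735/10893 = -370040047/10893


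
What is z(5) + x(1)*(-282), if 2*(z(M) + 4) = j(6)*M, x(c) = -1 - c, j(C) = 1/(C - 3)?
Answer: 3365/6 ≈ 560.83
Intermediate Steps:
j(C) = 1/(-3 + C)
z(M) = -4 + M/6 (z(M) = -4 + (M/(-3 + 6))/2 = -4 + (M/3)/2 = -4 + M/6)
z(5) + x(1)*(-282) = (-4 + (⅙)*5) + (-1 - 1*1)*(-282) = (-4 + ⅚) + (-1 - 1)*(-282) = -19/6 - 2*(-282) = -19/6 + 564 = 3365/6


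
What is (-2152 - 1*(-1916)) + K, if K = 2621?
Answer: 2385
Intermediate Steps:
(-2152 - 1*(-1916)) + K = (-2152 - 1*(-1916)) + 2621 = (-2152 + 1916) + 2621 = -236 + 2621 = 2385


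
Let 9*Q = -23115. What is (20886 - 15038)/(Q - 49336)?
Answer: -17544/155713 ≈ -0.11267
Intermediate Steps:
Q = -7705/3 (Q = (⅑)*(-23115) = -7705/3 ≈ -2568.3)
(20886 - 15038)/(Q - 49336) = (20886 - 15038)/(-7705/3 - 49336) = 5848/(-155713/3) = 5848*(-3/155713) = -17544/155713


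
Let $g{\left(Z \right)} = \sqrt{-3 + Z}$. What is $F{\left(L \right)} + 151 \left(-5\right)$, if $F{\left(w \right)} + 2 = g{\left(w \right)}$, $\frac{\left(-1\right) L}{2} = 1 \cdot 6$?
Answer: $-757 + i \sqrt{15} \approx -757.0 + 3.873 i$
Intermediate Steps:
$L = -12$ ($L = - 2 \cdot 1 \cdot 6 = \left(-2\right) 6 = -12$)
$F{\left(w \right)} = -2 + \sqrt{-3 + w}$
$F{\left(L \right)} + 151 \left(-5\right) = \left(-2 + \sqrt{-3 - 12}\right) + 151 \left(-5\right) = \left(-2 + \sqrt{-15}\right) - 755 = \left(-2 + i \sqrt{15}\right) - 755 = -757 + i \sqrt{15}$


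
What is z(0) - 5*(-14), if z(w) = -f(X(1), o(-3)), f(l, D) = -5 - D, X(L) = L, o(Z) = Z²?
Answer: 84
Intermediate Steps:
z(w) = 14 (z(w) = -(-5 - 1*(-3)²) = -(-5 - 1*9) = -(-5 - 9) = -1*(-14) = 14)
z(0) - 5*(-14) = 14 - 5*(-14) = 14 + 70 = 84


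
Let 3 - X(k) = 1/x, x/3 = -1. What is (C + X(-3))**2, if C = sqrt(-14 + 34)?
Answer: 280/9 + 40*sqrt(5)/3 ≈ 60.925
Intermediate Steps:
x = -3 (x = 3*(-1) = -3)
C = 2*sqrt(5) (C = sqrt(20) = 2*sqrt(5) ≈ 4.4721)
X(k) = 10/3 (X(k) = 3 - 1/(-3) = 3 - 1*(-1/3) = 3 + 1/3 = 10/3)
(C + X(-3))**2 = (2*sqrt(5) + 10/3)**2 = (10/3 + 2*sqrt(5))**2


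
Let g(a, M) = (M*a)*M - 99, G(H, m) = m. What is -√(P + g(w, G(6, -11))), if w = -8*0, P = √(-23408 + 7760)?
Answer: -√(-99 + 4*I*√978) ≈ -5.5012 - 11.369*I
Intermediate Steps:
P = 4*I*√978 (P = √(-15648) = 4*I*√978 ≈ 125.09*I)
w = 0 (w = -8*0 = 0)
g(a, M) = -99 + a*M² (g(a, M) = a*M² - 99 = -99 + a*M²)
-√(P + g(w, G(6, -11))) = -√(4*I*√978 + (-99 + 0*(-11)²)) = -√(4*I*√978 + (-99 + 0*121)) = -√(4*I*√978 + (-99 + 0)) = -√(4*I*√978 - 99) = -√(-99 + 4*I*√978)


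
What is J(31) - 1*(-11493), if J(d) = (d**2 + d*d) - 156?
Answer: 13259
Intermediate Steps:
J(d) = -156 + 2*d**2 (J(d) = (d**2 + d**2) - 156 = 2*d**2 - 156 = -156 + 2*d**2)
J(31) - 1*(-11493) = (-156 + 2*31**2) - 1*(-11493) = (-156 + 2*961) + 11493 = (-156 + 1922) + 11493 = 1766 + 11493 = 13259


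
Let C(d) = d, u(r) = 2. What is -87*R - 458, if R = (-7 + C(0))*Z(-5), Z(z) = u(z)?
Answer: 760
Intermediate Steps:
Z(z) = 2
R = -14 (R = (-7 + 0)*2 = -7*2 = -14)
-87*R - 458 = -87*(-14) - 458 = 1218 - 458 = 760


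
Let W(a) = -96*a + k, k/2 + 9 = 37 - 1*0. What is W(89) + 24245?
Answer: 15757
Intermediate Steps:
k = 56 (k = -18 + 2*(37 - 1*0) = -18 + 2*(37 + 0) = -18 + 2*37 = -18 + 74 = 56)
W(a) = 56 - 96*a (W(a) = -96*a + 56 = 56 - 96*a)
W(89) + 24245 = (56 - 96*89) + 24245 = (56 - 8544) + 24245 = -8488 + 24245 = 15757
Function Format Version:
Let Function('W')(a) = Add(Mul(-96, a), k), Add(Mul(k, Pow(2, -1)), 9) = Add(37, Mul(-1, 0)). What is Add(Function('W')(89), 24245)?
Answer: 15757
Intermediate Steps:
k = 56 (k = Add(-18, Mul(2, Add(37, Mul(-1, 0)))) = Add(-18, Mul(2, Add(37, 0))) = Add(-18, Mul(2, 37)) = Add(-18, 74) = 56)
Function('W')(a) = Add(56, Mul(-96, a)) (Function('W')(a) = Add(Mul(-96, a), 56) = Add(56, Mul(-96, a)))
Add(Function('W')(89), 24245) = Add(Add(56, Mul(-96, 89)), 24245) = Add(Add(56, -8544), 24245) = Add(-8488, 24245) = 15757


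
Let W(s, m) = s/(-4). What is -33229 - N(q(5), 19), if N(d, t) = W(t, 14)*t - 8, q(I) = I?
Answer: -132523/4 ≈ -33131.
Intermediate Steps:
W(s, m) = -s/4 (W(s, m) = s*(-1/4) = -s/4)
N(d, t) = -8 - t**2/4 (N(d, t) = (-t/4)*t - 8 = -t**2/4 - 8 = -8 - t**2/4)
-33229 - N(q(5), 19) = -33229 - (-8 - 1/4*19**2) = -33229 - (-8 - 1/4*361) = -33229 - (-8 - 361/4) = -33229 - 1*(-393/4) = -33229 + 393/4 = -132523/4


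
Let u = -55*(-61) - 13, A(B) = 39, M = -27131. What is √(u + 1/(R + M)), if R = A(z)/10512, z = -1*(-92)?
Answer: √30204115318829705838/95067011 ≈ 57.810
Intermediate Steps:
z = 92
R = 13/3504 (R = 39/10512 = 39*(1/10512) = 13/3504 ≈ 0.0037100)
u = 3342 (u = 3355 - 13 = 3342)
√(u + 1/(R + M)) = √(3342 + 1/(13/3504 - 27131)) = √(3342 + 1/(-95067011/3504)) = √(3342 - 3504/95067011) = √(317713947258/95067011) = √30204115318829705838/95067011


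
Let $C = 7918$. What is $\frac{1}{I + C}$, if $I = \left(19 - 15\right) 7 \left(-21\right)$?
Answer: $\frac{1}{7330} \approx 0.00013643$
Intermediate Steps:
$I = -588$ ($I = 4 \cdot 7 \left(-21\right) = 28 \left(-21\right) = -588$)
$\frac{1}{I + C} = \frac{1}{-588 + 7918} = \frac{1}{7330}$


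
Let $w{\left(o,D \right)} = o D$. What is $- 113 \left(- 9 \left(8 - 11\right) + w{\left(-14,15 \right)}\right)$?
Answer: $20679$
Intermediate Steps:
$w{\left(o,D \right)} = D o$
$- 113 \left(- 9 \left(8 - 11\right) + w{\left(-14,15 \right)}\right) = - 113 \left(- 9 \left(8 - 11\right) + 15 \left(-14\right)\right) = - 113 \left(\left(-9\right) \left(-3\right) - 210\right) = - 113 \left(27 - 210\right) = \left(-113\right) \left(-183\right) = 20679$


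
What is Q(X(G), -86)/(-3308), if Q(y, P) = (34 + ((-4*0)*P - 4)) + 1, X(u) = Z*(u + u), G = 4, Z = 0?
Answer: -31/3308 ≈ -0.0093712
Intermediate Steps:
X(u) = 0 (X(u) = 0*(u + u) = 0*(2*u) = 0)
Q(y, P) = 31 (Q(y, P) = (34 + (0*P - 4)) + 1 = (34 + (0 - 4)) + 1 = (34 - 4) + 1 = 30 + 1 = 31)
Q(X(G), -86)/(-3308) = 31/(-3308) = 31*(-1/3308) = -31/3308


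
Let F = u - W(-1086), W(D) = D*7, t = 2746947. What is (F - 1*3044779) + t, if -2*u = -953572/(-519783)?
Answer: -7939847204/27357 ≈ -2.9023e+5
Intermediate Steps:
W(D) = 7*D
u = -25094/27357 (u = -(-476786)/(-519783) = -(-476786)*(-1)/519783 = -½*50188/27357 = -25094/27357 ≈ -0.91728)
F = 207942820/27357 (F = -25094/27357 - 7*(-1086) = -25094/27357 - 1*(-7602) = -25094/27357 + 7602 = 207942820/27357 ≈ 7601.1)
(F - 1*3044779) + t = (207942820/27357 - 1*3044779) + 2746947 = (207942820/27357 - 3044779) + 2746947 = -83088076283/27357 + 2746947 = -7939847204/27357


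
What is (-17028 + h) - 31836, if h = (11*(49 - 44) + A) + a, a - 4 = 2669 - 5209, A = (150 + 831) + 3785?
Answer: -46579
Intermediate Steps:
A = 4766 (A = 981 + 3785 = 4766)
a = -2536 (a = 4 + (2669 - 5209) = 4 - 2540 = -2536)
h = 2285 (h = (11*(49 - 44) + 4766) - 2536 = (11*5 + 4766) - 2536 = (55 + 4766) - 2536 = 4821 - 2536 = 2285)
(-17028 + h) - 31836 = (-17028 + 2285) - 31836 = -14743 - 31836 = -46579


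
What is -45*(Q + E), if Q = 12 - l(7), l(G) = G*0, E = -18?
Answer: 270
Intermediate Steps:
l(G) = 0
Q = 12 (Q = 12 - 1*0 = 12 + 0 = 12)
-45*(Q + E) = -45*(12 - 18) = -45*(-6) = 270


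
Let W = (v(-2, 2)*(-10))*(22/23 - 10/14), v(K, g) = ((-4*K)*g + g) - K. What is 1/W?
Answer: -161/7800 ≈ -0.020641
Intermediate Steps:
v(K, g) = g - K - 4*K*g (v(K, g) = (-4*K*g + g) - K = (g - 4*K*g) - K = g - K - 4*K*g)
W = -7800/161 (W = ((2 - 1*(-2) - 4*(-2)*2)*(-10))*(22/23 - 10/14) = ((2 + 2 + 16)*(-10))*(22*(1/23) - 10*1/14) = (20*(-10))*(22/23 - 5/7) = -200*39/161 = -7800/161 ≈ -48.447)
1/W = 1/(-7800/161) = -161/7800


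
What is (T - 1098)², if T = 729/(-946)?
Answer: 1080429276969/894916 ≈ 1.2073e+6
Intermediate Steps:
T = -729/946 (T = 729*(-1/946) = -729/946 ≈ -0.77061)
(T - 1098)² = (-729/946 - 1098)² = (-1039437/946)² = 1080429276969/894916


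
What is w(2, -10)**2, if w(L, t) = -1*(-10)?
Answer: 100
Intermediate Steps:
w(L, t) = 10
w(2, -10)**2 = 10**2 = 100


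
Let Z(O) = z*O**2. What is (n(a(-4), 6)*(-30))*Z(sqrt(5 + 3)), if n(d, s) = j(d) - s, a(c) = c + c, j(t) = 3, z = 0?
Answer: 0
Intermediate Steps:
a(c) = 2*c
Z(O) = 0 (Z(O) = 0*O**2 = 0)
n(d, s) = 3 - s
(n(a(-4), 6)*(-30))*Z(sqrt(5 + 3)) = ((3 - 1*6)*(-30))*0 = ((3 - 6)*(-30))*0 = -3*(-30)*0 = 90*0 = 0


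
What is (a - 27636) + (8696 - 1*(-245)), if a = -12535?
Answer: -31230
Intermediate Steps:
(a - 27636) + (8696 - 1*(-245)) = (-12535 - 27636) + (8696 - 1*(-245)) = -40171 + (8696 + 245) = -40171 + 8941 = -31230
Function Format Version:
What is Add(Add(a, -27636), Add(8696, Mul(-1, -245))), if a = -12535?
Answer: -31230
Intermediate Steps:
Add(Add(a, -27636), Add(8696, Mul(-1, -245))) = Add(Add(-12535, -27636), Add(8696, Mul(-1, -245))) = Add(-40171, Add(8696, 245)) = Add(-40171, 8941) = -31230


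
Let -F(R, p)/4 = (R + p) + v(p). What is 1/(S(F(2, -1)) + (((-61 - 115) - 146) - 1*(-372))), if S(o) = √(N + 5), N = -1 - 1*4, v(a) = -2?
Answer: 1/50 ≈ 0.020000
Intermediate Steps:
F(R, p) = 8 - 4*R - 4*p (F(R, p) = -4*((R + p) - 2) = -4*(-2 + R + p) = 8 - 4*R - 4*p)
N = -5 (N = -1 - 4 = -5)
S(o) = 0 (S(o) = √(-5 + 5) = √0 = 0)
1/(S(F(2, -1)) + (((-61 - 115) - 146) - 1*(-372))) = 1/(0 + (((-61 - 115) - 146) - 1*(-372))) = 1/(0 + ((-176 - 146) + 372)) = 1/(0 + (-322 + 372)) = 1/(0 + 50) = 1/50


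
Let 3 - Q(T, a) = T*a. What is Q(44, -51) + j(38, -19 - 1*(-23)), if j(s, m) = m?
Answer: 2251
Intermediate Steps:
Q(T, a) = 3 - T*a
Q(44, -51) + j(38, -19 - 1*(-23)) = (3 - 1*44*(-51)) + (-19 - 1*(-23)) = (3 + 2244) + (-19 + 23) = 2247 + 4 = 2251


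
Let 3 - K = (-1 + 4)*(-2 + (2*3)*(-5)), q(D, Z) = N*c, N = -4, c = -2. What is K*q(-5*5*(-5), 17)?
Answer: 792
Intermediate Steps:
q(D, Z) = 8 (q(D, Z) = -4*(-2) = 8)
K = 99 (K = 3 - (-1 + 4)*(-2 + (2*3)*(-5)) = 3 - 3*(-2 + 6*(-5)) = 3 - 3*(-2 - 30) = 3 - 3*(-32) = 3 - 1*(-96) = 3 + 96 = 99)
K*q(-5*5*(-5), 17) = 99*8 = 792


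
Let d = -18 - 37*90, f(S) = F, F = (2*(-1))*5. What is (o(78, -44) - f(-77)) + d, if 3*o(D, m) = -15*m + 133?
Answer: -9221/3 ≈ -3073.7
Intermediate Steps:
o(D, m) = 133/3 - 5*m (o(D, m) = (-15*m + 133)/3 = (133 - 15*m)/3 = 133/3 - 5*m)
F = -10 (F = -2*5 = -10)
f(S) = -10
d = -3348 (d = -18 - 3330 = -3348)
(o(78, -44) - f(-77)) + d = ((133/3 - 5*(-44)) - 1*(-10)) - 3348 = ((133/3 + 220) + 10) - 3348 = (793/3 + 10) - 3348 = 823/3 - 3348 = -9221/3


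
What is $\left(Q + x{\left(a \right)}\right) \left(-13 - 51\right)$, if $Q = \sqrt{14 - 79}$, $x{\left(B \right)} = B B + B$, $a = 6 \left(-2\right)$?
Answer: $-8448 - 64 i \sqrt{65} \approx -8448.0 - 515.98 i$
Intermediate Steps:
$a = -12$
$x{\left(B \right)} = B + B^{2}$ ($x{\left(B \right)} = B^{2} + B = B + B^{2}$)
$Q = i \sqrt{65}$ ($Q = \sqrt{-65} = i \sqrt{65} \approx 8.0623 i$)
$\left(Q + x{\left(a \right)}\right) \left(-13 - 51\right) = \left(i \sqrt{65} - 12 \left(1 - 12\right)\right) \left(-13 - 51\right) = \left(i \sqrt{65} - -132\right) \left(-13 - 51\right) = \left(i \sqrt{65} + 132\right) \left(-64\right) = \left(132 + i \sqrt{65}\right) \left(-64\right) = -8448 - 64 i \sqrt{65}$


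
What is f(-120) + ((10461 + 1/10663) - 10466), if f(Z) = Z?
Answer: -1332874/10663 ≈ -125.00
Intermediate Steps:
f(-120) + ((10461 + 1/10663) - 10466) = -120 + ((10461 + 1/10663) - 10466) = -120 + (111545644/10663 - 10466) = -120 - 53314/10663 = -1332874/10663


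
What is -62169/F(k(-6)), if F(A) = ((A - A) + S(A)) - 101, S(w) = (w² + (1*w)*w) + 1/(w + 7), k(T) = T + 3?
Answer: 248676/331 ≈ 751.29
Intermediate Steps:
k(T) = 3 + T
S(w) = 1/(7 + w) + 2*w² (S(w) = (w² + w*w) + 1/(7 + w) = (w² + w²) + 1/(7 + w) = 2*w² + 1/(7 + w) = 1/(7 + w) + 2*w²)
F(A) = -101 + (1 + 2*A³ + 14*A²)/(7 + A) (F(A) = ((A - A) + (1 + 2*A³ + 14*A²)/(7 + A)) - 101 = (0 + (1 + 2*A³ + 14*A²)/(7 + A)) - 101 = (1 + 2*A³ + 14*A²)/(7 + A) - 101 = -101 + (1 + 2*A³ + 14*A²)/(7 + A))
-62169/F(k(-6)) = -62169*(7 + (3 - 6))/(-706 - 101*(3 - 6) + 2*(3 - 6)³ + 14*(3 - 6)²) = -62169*(7 - 3)/(-706 - 101*(-3) + 2*(-3)³ + 14*(-3)²) = -62169*4/(-706 + 303 + 2*(-27) + 14*9) = -62169*4/(-706 + 303 - 54 + 126) = -62169/((¼)*(-331)) = -62169/(-331/4) = -62169*(-4/331) = 248676/331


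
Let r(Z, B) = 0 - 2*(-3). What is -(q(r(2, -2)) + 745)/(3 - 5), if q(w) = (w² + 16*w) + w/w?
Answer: 439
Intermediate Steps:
r(Z, B) = 6 (r(Z, B) = 0 + 6 = 6)
q(w) = 1 + w² + 16*w (q(w) = (w² + 16*w) + 1 = 1 + w² + 16*w)
-(q(r(2, -2)) + 745)/(3 - 5) = -((1 + 6² + 16*6) + 745)/(3 - 5) = -((1 + 36 + 96) + 745)/(-2) = -(133 + 745)*(-1)/2 = -878*(-1)/2 = -1*(-439) = 439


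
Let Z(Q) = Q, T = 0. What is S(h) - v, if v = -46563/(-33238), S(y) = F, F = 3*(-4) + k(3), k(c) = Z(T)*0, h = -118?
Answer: -445419/33238 ≈ -13.401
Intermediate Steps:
k(c) = 0 (k(c) = 0*0 = 0)
F = -12 (F = 3*(-4) + 0 = -12 + 0 = -12)
S(y) = -12
v = 46563/33238 (v = -46563*(-1/33238) = 46563/33238 ≈ 1.4009)
S(h) - v = -12 - 1*46563/33238 = -12 - 46563/33238 = -445419/33238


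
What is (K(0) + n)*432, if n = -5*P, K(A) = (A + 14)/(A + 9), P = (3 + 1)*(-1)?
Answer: 9312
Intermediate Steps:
P = -4 (P = 4*(-1) = -4)
K(A) = (14 + A)/(9 + A)
n = 20 (n = -5*(-4) = 20)
(K(0) + n)*432 = ((14 + 0)/(9 + 0) + 20)*432 = (14/9 + 20)*432 = (194/9)*432 = 9312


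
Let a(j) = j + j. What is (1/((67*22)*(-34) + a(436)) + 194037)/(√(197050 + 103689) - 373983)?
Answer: -3573466664411541/6887412761936200 - 9555158027*√300739/6887412761936200 ≈ -0.51960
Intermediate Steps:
a(j) = 2*j
(1/((67*22)*(-34) + a(436)) + 194037)/(√(197050 + 103689) - 373983) = (1/((67*22)*(-34) + 2*436) + 194037)/(√(197050 + 103689) - 373983) = (1/(1474*(-34) + 872) + 194037)/(√300739 - 373983) = (1/(-50116 + 872) + 194037)/(-373983 + √300739) = (1/(-49244) + 194037)/(-373983 + √300739) = (-1/49244 + 194037)/(-373983 + √300739) = 9555158027/(49244*(-373983 + √300739))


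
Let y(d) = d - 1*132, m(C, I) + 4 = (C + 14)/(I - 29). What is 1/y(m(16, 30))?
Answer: -1/106 ≈ -0.0094340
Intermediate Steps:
m(C, I) = -4 + (14 + C)/(-29 + I) (m(C, I) = -4 + (C + 14)/(I - 29) = -4 + (14 + C)/(-29 + I))
y(d) = -132 + d (y(d) = d - 132 = -132 + d)
1/y(m(16, 30)) = 1/(-132 + (130 + 16 - 4*30)/(-29 + 30)) = 1/(-132 + (130 + 16 - 120)/1) = 1/(-132 + 1*26) = 1/(-132 + 26) = 1/(-106) = -1/106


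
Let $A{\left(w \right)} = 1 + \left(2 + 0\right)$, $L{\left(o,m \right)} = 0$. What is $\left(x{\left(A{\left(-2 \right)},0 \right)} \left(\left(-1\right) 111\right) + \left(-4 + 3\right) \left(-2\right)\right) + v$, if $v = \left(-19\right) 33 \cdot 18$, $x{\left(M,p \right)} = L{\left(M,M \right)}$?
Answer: $-11284$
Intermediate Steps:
$A{\left(w \right)} = 3$ ($A{\left(w \right)} = 1 + 2 = 3$)
$x{\left(M,p \right)} = 0$
$v = -11286$ ($v = \left(-627\right) 18 = -11286$)
$\left(x{\left(A{\left(-2 \right)},0 \right)} \left(\left(-1\right) 111\right) + \left(-4 + 3\right) \left(-2\right)\right) + v = \left(0 \left(\left(-1\right) 111\right) + \left(-4 + 3\right) \left(-2\right)\right) - 11286 = \left(0 \left(-111\right) - -2\right) - 11286 = \left(0 + 2\right) - 11286 = 2 - 11286 = -11284$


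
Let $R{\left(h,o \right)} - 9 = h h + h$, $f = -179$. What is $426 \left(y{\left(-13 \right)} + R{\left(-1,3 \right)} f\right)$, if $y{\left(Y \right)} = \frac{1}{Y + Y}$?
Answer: $- \frac{8921931}{13} \approx -6.863 \cdot 10^{5}$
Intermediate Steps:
$y{\left(Y \right)} = \frac{1}{2 Y}$
$R{\left(h,o \right)} = 9 + h + h^{2}$ ($R{\left(h,o \right)} = 9 + \left(h h + h\right) = 9 + \left(h^{2} + h\right) = 9 + \left(h + h^{2}\right) = 9 + h + h^{2}$)
$426 \left(y{\left(-13 \right)} + R{\left(-1,3 \right)} f\right) = 426 \left(\frac{1}{2 \left(-13\right)} + \left(9 - 1 + \left(-1\right)^{2}\right) \left(-179\right)\right) = 426 \left(\frac{1}{2} \left(- \frac{1}{13}\right) + \left(9 - 1 + 1\right) \left(-179\right)\right) = 426 \left(- \frac{1}{26} + 9 \left(-179\right)\right) = 426 \left(- \frac{1}{26} - 1611\right) = 426 \left(- \frac{41887}{26}\right) = - \frac{8921931}{13}$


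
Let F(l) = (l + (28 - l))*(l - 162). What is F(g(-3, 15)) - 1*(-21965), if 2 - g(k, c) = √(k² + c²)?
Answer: 17485 - 84*√26 ≈ 17057.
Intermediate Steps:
g(k, c) = 2 - √(c² + k²) (g(k, c) = 2 - √(k² + c²) = 2 - √(c² + k²))
F(l) = -4536 + 28*l (F(l) = 28*(-162 + l) = -4536 + 28*l)
F(g(-3, 15)) - 1*(-21965) = (-4536 + 28*(2 - √(15² + (-3)²))) - 1*(-21965) = (-4536 + 28*(2 - √(225 + 9))) + 21965 = (-4536 + 28*(2 - √234)) + 21965 = (-4536 + 28*(2 - 3*√26)) + 21965 = (-4536 + (56 - 84*√26)) + 21965 = (-4480 - 84*√26) + 21965 = 17485 - 84*√26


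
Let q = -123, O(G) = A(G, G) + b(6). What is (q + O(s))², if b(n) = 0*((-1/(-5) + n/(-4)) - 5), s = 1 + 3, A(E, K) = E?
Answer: 14161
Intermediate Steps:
s = 4
b(n) = 0 (b(n) = 0*((-1*(-⅕) + n*(-¼)) - 5) = 0*((⅕ - n/4) - 5) = 0*(-24/5 - n/4) = 0)
O(G) = G (O(G) = G + 0 = G)
(q + O(s))² = (-123 + 4)² = (-119)² = 14161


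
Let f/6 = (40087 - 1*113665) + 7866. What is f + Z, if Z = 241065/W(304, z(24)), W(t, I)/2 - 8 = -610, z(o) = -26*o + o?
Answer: -474944553/1204 ≈ -3.9447e+5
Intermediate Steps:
f = -394272 (f = 6*((40087 - 1*113665) + 7866) = 6*((40087 - 113665) + 7866) = 6*(-73578 + 7866) = 6*(-65712) = -394272)
z(o) = -25*o
W(t, I) = -1204 (W(t, I) = 16 + 2*(-610) = 16 - 1220 = -1204)
Z = -241065/1204 (Z = 241065/(-1204) = 241065*(-1/1204) = -241065/1204 ≈ -200.22)
f + Z = -394272 - 241065/1204 = -474944553/1204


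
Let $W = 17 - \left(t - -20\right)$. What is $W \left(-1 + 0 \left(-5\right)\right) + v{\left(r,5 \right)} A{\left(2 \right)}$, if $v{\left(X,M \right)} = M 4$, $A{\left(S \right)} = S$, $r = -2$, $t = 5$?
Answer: $48$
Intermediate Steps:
$v{\left(X,M \right)} = 4 M$
$W = -8$ ($W = 17 - \left(5 - -20\right) = 17 - \left(5 + 20\right) = 17 - 25 = -8$)
$W \left(-1 + 0 \left(-5\right)\right) + v{\left(r,5 \right)} A{\left(2 \right)} = - 8 \left(-1 + 0 \left(-5\right)\right) + 4 \cdot 5 \cdot 2 = - 8 \left(-1 + 0\right) + 20 \cdot 2 = \left(-8\right) \left(-1\right) + 40 = 8 + 40 = 48$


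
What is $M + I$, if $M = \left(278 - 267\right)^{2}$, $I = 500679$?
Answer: $500800$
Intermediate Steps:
$M = 121$ ($M = 11^{2} = 121$)
$M + I = 121 + 500679 = 500800$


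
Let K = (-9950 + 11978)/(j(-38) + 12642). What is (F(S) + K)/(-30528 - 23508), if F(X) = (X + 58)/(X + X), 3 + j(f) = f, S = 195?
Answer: -3978973/265553978040 ≈ -1.4984e-5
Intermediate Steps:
j(f) = -3 + f
K = 2028/12601 (K = (-9950 + 11978)/((-3 - 38) + 12642) = 2028/(-41 + 12642) = 2028/12601 ≈ 0.16094)
F(X) = (58 + X)/(2*X) (F(X) = (58 + X)/((2*X)) = (58 + X)*(1/(2*X)) = (58 + X)/(2*X))
(F(S) + K)/(-30528 - 23508) = ((½)*(58 + 195)/195 + 2028/12601)/(-30528 - 23508) = ((½)*(1/195)*253 + 2028/12601)/(-54036) = (253/390 + 2028/12601)*(-1/54036) = (3978973/4914390)*(-1/54036) = -3978973/265553978040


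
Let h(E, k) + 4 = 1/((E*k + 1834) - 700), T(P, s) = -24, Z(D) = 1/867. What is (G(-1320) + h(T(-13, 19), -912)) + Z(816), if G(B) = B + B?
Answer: -17591470589/6653358 ≈ -2644.0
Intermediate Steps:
Z(D) = 1/867
h(E, k) = -4 + 1/(1134 + E*k) (h(E, k) = -4 + 1/((E*k + 1834) - 700) = -4 + 1/((1834 + E*k) - 700) = -4 + 1/(1134 + E*k))
G(B) = 2*B
(G(-1320) + h(T(-13, 19), -912)) + Z(816) = (2*(-1320) + (-4535 - 4*(-24)*(-912))/(1134 - 24*(-912))) + 1/867 = (-2640 + (-4535 - 87552)/(1134 + 21888)) + 1/867 = (-2640 - 92087/23022) + 1/867 = -60870167/23022 + 1/867 = -17591470589/6653358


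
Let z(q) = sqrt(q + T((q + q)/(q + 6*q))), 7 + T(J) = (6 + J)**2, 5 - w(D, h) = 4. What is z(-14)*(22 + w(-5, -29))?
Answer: 23*sqrt(907)/7 ≈ 98.954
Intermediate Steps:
w(D, h) = 1 (w(D, h) = 5 - 1*4 = 5 - 4 = 1)
T(J) = -7 + (6 + J)**2
z(q) = sqrt(1593/49 + q) (z(q) = sqrt(q + (-7 + (6 + (q + q)/(q + 6*q))**2)) = sqrt(q + (-7 + (6 + (2*q)/((7*q)))**2)) = sqrt(q + (-7 + (6 + (2*q)*(1/(7*q)))**2)) = sqrt(q + (-7 + (6 + 2/7)**2)) = sqrt(q + (-7 + (44/7)**2)) = sqrt(q + (-7 + 1936/49)) = sqrt(q + 1593/49) = sqrt(1593/49 + q))
z(-14)*(22 + w(-5, -29)) = (sqrt(1593 + 49*(-14))/7)*(22 + 1) = (sqrt(1593 - 686)/7)*23 = (sqrt(907)/7)*23 = 23*sqrt(907)/7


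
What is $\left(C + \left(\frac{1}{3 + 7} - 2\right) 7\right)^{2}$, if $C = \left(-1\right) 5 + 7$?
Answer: $\frac{12769}{100} \approx 127.69$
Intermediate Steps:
$C = 2$ ($C = -5 + 7 = 2$)
$\left(C + \left(\frac{1}{3 + 7} - 2\right) 7\right)^{2} = \left(2 + \left(\frac{1}{3 + 7} - 2\right) 7\right)^{2} = \left(2 + \left(\frac{1}{10} - 2\right) 7\right)^{2} = \left(2 - \frac{133}{10}\right)^{2} = \left(- \frac{113}{10}\right)^{2} = \frac{12769}{100}$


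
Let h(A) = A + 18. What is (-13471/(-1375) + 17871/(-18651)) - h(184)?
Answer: -1651213418/8548375 ≈ -193.16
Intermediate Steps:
h(A) = 18 + A
(-13471/(-1375) + 17871/(-18651)) - h(184) = (-13471/(-1375) + 17871/(-18651)) - (18 + 184) = (-13471*(-1/1375) + 17871*(-1/18651)) - 1*202 = (13471/1375 - 5957/6217) - 202 = 75558332/8548375 - 202 = -1651213418/8548375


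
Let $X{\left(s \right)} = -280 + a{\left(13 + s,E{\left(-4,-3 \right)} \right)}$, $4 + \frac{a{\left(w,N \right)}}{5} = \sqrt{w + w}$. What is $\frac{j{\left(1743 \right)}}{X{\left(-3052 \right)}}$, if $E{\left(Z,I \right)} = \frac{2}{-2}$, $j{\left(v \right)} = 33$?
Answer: $- \frac{66}{1613} - \frac{11 i \sqrt{6078}}{16130} \approx -0.040918 - 0.053167 i$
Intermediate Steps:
$E{\left(Z,I \right)} = -1$ ($E{\left(Z,I \right)} = 2 \left(- \frac{1}{2}\right) = -1$)
$a{\left(w,N \right)} = -20 + 5 \sqrt{2} \sqrt{w}$ ($a{\left(w,N \right)} = -20 + 5 \sqrt{w + w} = -20 + 5 \sqrt{2 w} = -20 + 5 \sqrt{2} \sqrt{w}$)
$X{\left(s \right)} = -300 + 5 \sqrt{2} \sqrt{13 + s}$ ($X{\left(s \right)} = -280 + \left(-20 + 5 \sqrt{2} \sqrt{13 + s}\right) = -300 + 5 \sqrt{2} \sqrt{13 + s}$)
$\frac{j{\left(1743 \right)}}{X{\left(-3052 \right)}} = \frac{33}{-300 + 5 \sqrt{26 + 2 \left(-3052\right)}} = \frac{33}{-300 + 5 \sqrt{26 - 6104}} = \frac{33}{-300 + 5 \sqrt{-6078}} = \frac{33}{-300 + 5 i \sqrt{6078}}$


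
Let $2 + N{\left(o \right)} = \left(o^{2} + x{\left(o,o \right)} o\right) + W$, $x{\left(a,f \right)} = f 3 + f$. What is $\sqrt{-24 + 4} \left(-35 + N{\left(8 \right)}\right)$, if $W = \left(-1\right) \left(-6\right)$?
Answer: $578 i \sqrt{5} \approx 1292.4 i$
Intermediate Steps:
$x{\left(a,f \right)} = 4 f$ ($x{\left(a,f \right)} = 3 f + f = 4 f$)
$W = 6$
$N{\left(o \right)} = 4 + 5 o^{2}$ ($N{\left(o \right)} = -2 + \left(\left(o^{2} + 4 o o\right) + 6\right) = -2 + \left(\left(o^{2} + 4 o^{2}\right) + 6\right) = -2 + \left(5 o^{2} + 6\right) = -2 + \left(6 + 5 o^{2}\right) = 4 + 5 o^{2}$)
$\sqrt{-24 + 4} \left(-35 + N{\left(8 \right)}\right) = \sqrt{-24 + 4} \left(-35 + \left(4 + 5 \cdot 8^{2}\right)\right) = \sqrt{-20} \left(-35 + \left(4 + 5 \cdot 64\right)\right) = 2 i \sqrt{5} \left(-35 + \left(4 + 320\right)\right) = 2 i \sqrt{5} \left(-35 + 324\right) = 2 i \sqrt{5} \cdot 289 = 578 i \sqrt{5}$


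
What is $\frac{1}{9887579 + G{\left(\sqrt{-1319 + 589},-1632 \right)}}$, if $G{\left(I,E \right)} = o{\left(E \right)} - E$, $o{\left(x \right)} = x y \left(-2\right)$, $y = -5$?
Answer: $\frac{1}{9872891} \approx 1.0129 \cdot 10^{-7}$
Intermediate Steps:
$o{\left(x \right)} = 10 x$ ($o{\left(x \right)} = x \left(-5\right) \left(-2\right) = - 5 x \left(-2\right) = 10 x$)
$G{\left(I,E \right)} = 9 E$ ($G{\left(I,E \right)} = 10 E - E = 9 E$)
$\frac{1}{9887579 + G{\left(\sqrt{-1319 + 589},-1632 \right)}} = \frac{1}{9887579 + 9 \left(-1632\right)} = \frac{1}{9887579 - 14688} = \frac{1}{9872891}$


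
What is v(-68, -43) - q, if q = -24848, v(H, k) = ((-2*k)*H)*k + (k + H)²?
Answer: 288633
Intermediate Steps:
v(H, k) = (H + k)² - 2*H*k² (v(H, k) = (-2*H*k)*k + (H + k)² = -2*H*k² + (H + k)² = (H + k)² - 2*H*k²)
v(-68, -43) - q = ((-68 - 43)² - 2*(-68)*(-43)²) - 1*(-24848) = ((-111)² - 2*(-68)*1849) + 24848 = (12321 + 251464) + 24848 = 263785 + 24848 = 288633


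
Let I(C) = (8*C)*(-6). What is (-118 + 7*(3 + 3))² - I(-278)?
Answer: -7568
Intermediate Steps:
I(C) = -48*C
(-118 + 7*(3 + 3))² - I(-278) = (-118 + 7*(3 + 3))² - (-48)*(-278) = (-118 + 7*6)² - 1*13344 = (-118 + 42)² - 13344 = (-76)² - 13344 = 5776 - 13344 = -7568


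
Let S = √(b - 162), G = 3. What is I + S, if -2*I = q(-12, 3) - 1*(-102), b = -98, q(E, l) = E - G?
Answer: -87/2 + 2*I*√65 ≈ -43.5 + 16.125*I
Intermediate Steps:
q(E, l) = -3 + E (q(E, l) = E - 1*3 = E - 3 = -3 + E)
I = -87/2 (I = -((-3 - 12) - 1*(-102))/2 = -(-15 + 102)/2 = -½*87 = -87/2 ≈ -43.500)
S = 2*I*√65 (S = √(-98 - 162) = √(-260) = 2*I*√65 ≈ 16.125*I)
I + S = -87/2 + 2*I*√65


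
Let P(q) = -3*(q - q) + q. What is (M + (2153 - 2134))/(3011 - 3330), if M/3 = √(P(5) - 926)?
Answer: -19/319 - 3*I*√921/319 ≈ -0.059561 - 0.2854*I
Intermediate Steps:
P(q) = q (P(q) = -3*0 + q = 0 + q = q)
M = 3*I*√921 (M = 3*√(5 - 926) = 3*√(-921) = 3*(I*√921) = 3*I*√921 ≈ 91.044*I)
(M + (2153 - 2134))/(3011 - 3330) = (3*I*√921 + (2153 - 2134))/(3011 - 3330) = (3*I*√921 + 19)/(-319) = (19 + 3*I*√921)*(-1/319) = -19/319 - 3*I*√921/319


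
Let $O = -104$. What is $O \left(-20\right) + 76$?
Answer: $2156$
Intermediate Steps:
$O \left(-20\right) + 76 = \left(-104\right) \left(-20\right) + 76 = 2080 + 76 = 2156$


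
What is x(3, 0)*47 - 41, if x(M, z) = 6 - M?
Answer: 100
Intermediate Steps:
x(3, 0)*47 - 41 = (6 - 1*3)*47 - 41 = (6 - 3)*47 - 41 = 3*47 - 41 = 141 - 41 = 100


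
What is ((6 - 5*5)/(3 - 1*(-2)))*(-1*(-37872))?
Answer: -719568/5 ≈ -1.4391e+5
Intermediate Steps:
((6 - 5*5)/(3 - 1*(-2)))*(-1*(-37872)) = ((6 - 25)/(3 + 2))*37872 = -19/5*37872 = -719568/5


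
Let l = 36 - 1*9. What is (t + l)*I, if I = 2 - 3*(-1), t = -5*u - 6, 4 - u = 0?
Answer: 5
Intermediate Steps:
u = 4 (u = 4 - 1*0 = 4 + 0 = 4)
t = -26 (t = -5*4 - 6 = -20 - 6 = -26)
l = 27 (l = 36 - 9 = 27)
I = 5 (I = 2 + 3 = 5)
(t + l)*I = (-26 + 27)*5 = 1*5 = 5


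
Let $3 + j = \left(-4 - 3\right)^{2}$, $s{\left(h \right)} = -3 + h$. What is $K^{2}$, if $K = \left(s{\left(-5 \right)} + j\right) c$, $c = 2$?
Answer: $5776$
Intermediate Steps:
$j = 46$ ($j = -3 + \left(-4 - 3\right)^{2} = -3 + \left(-7\right)^{2} = -3 + 49 = 46$)
$K = 76$ ($K = \left(\left(-3 - 5\right) + 46\right) 2 = \left(-8 + 46\right) 2 = 38 \cdot 2 = 76$)
$K^{2} = 76^{2} = 5776$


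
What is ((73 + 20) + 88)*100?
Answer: 18100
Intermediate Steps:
((73 + 20) + 88)*100 = (93 + 88)*100 = 181*100 = 18100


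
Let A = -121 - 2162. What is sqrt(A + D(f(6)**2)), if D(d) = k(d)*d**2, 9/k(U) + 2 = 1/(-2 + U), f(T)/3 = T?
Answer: I*sqrt(196557652131)/643 ≈ 689.5*I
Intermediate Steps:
f(T) = 3*T
k(U) = 9/(-2 + 1/(-2 + U))
A = -2283
D(d) = 9*d**2*(2 - d)/(-5 + 2*d) (D(d) = (9*(2 - d)/(-5 + 2*d))*d**2 = 9*d**2*(2 - d)/(-5 + 2*d))
sqrt(A + D(f(6)**2)) = sqrt(-2283 + 9*((3*6)**2)**2*(2 - (3*6)**2)/(-5 + 2*(3*6)**2)) = sqrt(-2283 + 9*(18**2)**2*(2 - 1*18**2)/(-5 + 2*18**2)) = sqrt(-2283 + 9*324**2*(2 - 1*324)/(-5 + 2*324)) = sqrt(-2283 + 9*104976*(2 - 324)/(-5 + 648)) = sqrt(-2283 + 9*104976*(-322)/643) = sqrt(-2283 + 9*104976*(1/643)*(-322)) = sqrt(-2283 - 304220448/643) = sqrt(-305688417/643) = I*sqrt(196557652131)/643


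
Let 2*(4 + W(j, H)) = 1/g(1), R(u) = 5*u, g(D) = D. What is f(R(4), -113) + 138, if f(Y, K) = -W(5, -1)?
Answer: 283/2 ≈ 141.50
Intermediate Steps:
W(j, H) = -7/2 (W(j, H) = -4 + (½)/1 = -4 + (½)*1 = -4 + ½ = -7/2)
f(Y, K) = 7/2 (f(Y, K) = -1*(-7/2) = 7/2)
f(R(4), -113) + 138 = 7/2 + 138 = 283/2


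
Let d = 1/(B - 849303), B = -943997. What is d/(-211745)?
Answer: 1/379722308500 ≈ 2.6335e-12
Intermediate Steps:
d = -1/1793300 (d = 1/(-943997 - 849303) = 1/(-1793300) = -1/1793300 ≈ -5.5763e-7)
d/(-211745) = -1/1793300/(-211745) = -1/1793300*(-1/211745) = 1/379722308500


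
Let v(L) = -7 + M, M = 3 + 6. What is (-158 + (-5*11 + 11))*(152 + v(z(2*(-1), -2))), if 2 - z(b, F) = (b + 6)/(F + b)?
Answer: -31108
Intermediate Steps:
M = 9
z(b, F) = 2 - (6 + b)/(F + b) (z(b, F) = 2 - (b + 6)/(F + b) = 2 - (6 + b)/(F + b))
v(L) = 2 (v(L) = -7 + 9 = 2)
(-158 + (-5*11 + 11))*(152 + v(z(2*(-1), -2))) = (-158 + (-5*11 + 11))*(152 + 2) = (-158 + (-55 + 11))*154 = (-158 - 44)*154 = -202*154 = -31108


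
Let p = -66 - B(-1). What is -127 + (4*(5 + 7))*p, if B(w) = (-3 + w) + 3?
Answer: -3247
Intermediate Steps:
B(w) = w
p = -65 (p = -66 - 1*(-1) = -66 + 1 = -65)
-127 + (4*(5 + 7))*p = -127 + (4*(5 + 7))*(-65) = -127 + (4*12)*(-65) = -127 + 48*(-65) = -127 - 3120 = -3247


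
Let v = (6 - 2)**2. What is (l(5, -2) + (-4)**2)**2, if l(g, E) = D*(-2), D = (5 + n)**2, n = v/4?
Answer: 21316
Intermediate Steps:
v = 16 (v = 4**2 = 16)
n = 4 (n = 16/4 = 16*(1/4) = 4)
D = 81 (D = (5 + 4)**2 = 9**2 = 81)
l(g, E) = -162 (l(g, E) = 81*(-2) = -162)
(l(5, -2) + (-4)**2)**2 = (-162 + (-4)**2)**2 = (-162 + 16)**2 = (-146)**2 = 21316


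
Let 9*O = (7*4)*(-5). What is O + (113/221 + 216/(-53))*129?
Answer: -50108087/105417 ≈ -475.33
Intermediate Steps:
O = -140/9 (O = ((7*4)*(-5))/9 = (28*(-5))/9 = (1/9)*(-140) = -140/9 ≈ -15.556)
O + (113/221 + 216/(-53))*129 = -140/9 + (113/221 + 216/(-53))*129 = -140/9 + (113*(1/221) + 216*(-1/53))*129 = -140/9 + (113/221 - 216/53)*129 = -140/9 - 41747/11713*129 = -140/9 - 5385363/11713 = -50108087/105417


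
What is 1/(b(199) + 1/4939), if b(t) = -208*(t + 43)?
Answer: -4939/248609503 ≈ -1.9867e-5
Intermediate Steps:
b(t) = -8944 - 208*t (b(t) = -208*(43 + t) = -8944 - 208*t)
1/(b(199) + 1/4939) = 1/((-8944 - 208*199) + 1/4939) = 1/((-8944 - 41392) + 1/4939) = 1/(-50336 + 1/4939) = 1/(-248609503/4939) = -4939/248609503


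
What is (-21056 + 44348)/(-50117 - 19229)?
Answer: -11646/34673 ≈ -0.33588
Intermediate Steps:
(-21056 + 44348)/(-50117 - 19229) = 23292/(-69346) = 23292*(-1/69346) = -11646/34673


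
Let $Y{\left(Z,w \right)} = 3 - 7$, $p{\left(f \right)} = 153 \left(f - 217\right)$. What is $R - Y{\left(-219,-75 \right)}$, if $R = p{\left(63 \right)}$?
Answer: $-23558$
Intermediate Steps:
$p{\left(f \right)} = -33201 + 153 f$ ($p{\left(f \right)} = 153 \left(-217 + f\right) = -33201 + 153 f$)
$Y{\left(Z,w \right)} = -4$ ($Y{\left(Z,w \right)} = 3 - 7 = -4$)
$R = -23562$ ($R = -33201 + 153 \cdot 63 = -33201 + 9639 = -23562$)
$R - Y{\left(-219,-75 \right)} = -23562 - -4 = -23562 + 4 = -23558$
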